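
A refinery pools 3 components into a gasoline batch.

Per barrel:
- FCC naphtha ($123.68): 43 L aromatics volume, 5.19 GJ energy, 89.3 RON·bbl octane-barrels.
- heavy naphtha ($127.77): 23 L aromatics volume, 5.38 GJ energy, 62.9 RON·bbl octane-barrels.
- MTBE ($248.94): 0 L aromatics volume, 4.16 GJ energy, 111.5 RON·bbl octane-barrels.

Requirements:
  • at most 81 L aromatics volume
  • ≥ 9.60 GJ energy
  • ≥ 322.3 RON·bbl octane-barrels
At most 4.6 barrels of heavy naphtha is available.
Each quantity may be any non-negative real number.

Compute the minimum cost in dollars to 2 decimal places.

This is a linear program. Let x1 = barrels of FCC naphtha, x2 = barrels of heavy naphtha, x3 = barrels of MTBE.
min 123.68x1 + 127.77x2 + 248.94x3 s.t.:
  43x1 + 23x2 ≤ 81   (aromatics volume)
  5.19x1 + 5.38x2 + 4.16x3 ≥ 9.6   (energy)
  89.3x1 + 62.9x2 + 111.5x3 ≥ 322.3   (octane-barrels)
  x2 ≤ 4.6
  x1, x2, x3 ≥ 0.
The optimal basis is {FCC naphtha, MTBE}; heavy naphtha drops out. There the aromatics volume and octane-barrels constraints are tight.
So FCC naphtha = 1.8837 barrels, MTBE = 1.3819 barrels.
Hence cost = 123.68·1.8837 + 248.94·1.3819 = $576.9862.

$576.99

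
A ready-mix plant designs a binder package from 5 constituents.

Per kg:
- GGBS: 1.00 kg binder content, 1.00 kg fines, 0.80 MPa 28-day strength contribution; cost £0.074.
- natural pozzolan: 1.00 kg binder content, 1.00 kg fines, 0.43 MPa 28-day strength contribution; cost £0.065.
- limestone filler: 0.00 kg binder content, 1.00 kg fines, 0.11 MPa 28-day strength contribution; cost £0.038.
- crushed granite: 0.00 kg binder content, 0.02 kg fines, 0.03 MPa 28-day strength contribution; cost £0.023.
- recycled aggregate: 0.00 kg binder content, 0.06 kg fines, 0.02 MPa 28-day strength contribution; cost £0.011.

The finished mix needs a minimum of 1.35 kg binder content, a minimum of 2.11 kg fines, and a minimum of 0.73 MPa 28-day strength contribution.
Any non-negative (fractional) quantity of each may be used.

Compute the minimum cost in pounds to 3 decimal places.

£0.118

Let x1 = kg of GGBS, x2 = kg of natural pozzolan, x3 = kg of limestone filler, x4 = kg of crushed granite, x5 = kg of recycled aggregate.
Minimize 0.074x1 + 0.065x2 + 0.038x3 + 0.023x4 + 0.011x5 subject to:
  1x1 + 1x2 ≥ 1.35   (binder content)
  1x1 + 1x2 + 1x3 + 0.02x4 + 0.06x5 ≥ 2.11   (fines)
  0.8x1 + 0.43x2 + 0.11x3 + 0.03x4 + 0.02x5 ≥ 0.73   (28-day strength contribution)
  x1, x2, x3, x4, x5 ≥ 0.
At the optimum only GGBS, natural pozzolan, limestone filler are positive (crushed granite, recycled aggregate = 0). There the binder content, fines, 28-day strength contribution constraints are tight.
That vertex is x1 = 0.1781, x2 = 1.172, x3 = 0.76.
Total cost: 0.074·0.1781 + 0.065·1.172 + 0.038·0.76 = 0.11824.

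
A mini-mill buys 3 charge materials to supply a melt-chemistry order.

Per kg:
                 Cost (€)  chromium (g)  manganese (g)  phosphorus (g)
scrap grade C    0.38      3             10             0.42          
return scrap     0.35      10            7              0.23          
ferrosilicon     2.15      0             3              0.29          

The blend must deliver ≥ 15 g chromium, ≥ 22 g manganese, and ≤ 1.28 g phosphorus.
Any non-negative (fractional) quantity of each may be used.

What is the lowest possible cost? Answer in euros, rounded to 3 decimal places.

€0.925

Treat it as an LP. Let x1 = kg of scrap grade C, x2 = kg of return scrap, x3 = kg of ferrosilicon.
min 0.38x1 + 0.35x2 + 2.15x3 subject to:
  3x1 + 10x2 ≥ 15   (chromium)
  10x1 + 7x2 + 3x3 ≥ 22   (manganese)
  0.42x1 + 0.23x2 + 0.29x3 ≤ 1.28   (phosphorus)
  x1, x2, x3 ≥ 0.
At the optimum only scrap grade C, return scrap are positive (ferrosilicon = 0). Binding constraints: chromium and manganese.
That vertex is x1 = 1.456, x2 = 1.063.
Cost = 0.38·1.456 + 0.35·1.063 = 0.92533.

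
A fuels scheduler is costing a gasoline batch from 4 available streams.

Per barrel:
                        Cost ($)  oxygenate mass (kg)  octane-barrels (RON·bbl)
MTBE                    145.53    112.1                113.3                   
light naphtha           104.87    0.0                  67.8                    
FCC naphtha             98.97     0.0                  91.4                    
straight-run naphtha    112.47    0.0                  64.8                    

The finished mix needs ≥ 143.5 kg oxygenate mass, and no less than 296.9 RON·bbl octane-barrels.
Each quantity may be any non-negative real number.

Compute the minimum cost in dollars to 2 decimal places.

Set it up as a linear program. Let x1 = barrels of MTBE, x2 = barrels of light naphtha, x3 = barrels of FCC naphtha, x4 = barrels of straight-run naphtha.
min 145.53x1 + 104.87x2 + 98.97x3 + 112.47x4 s.t.:
  112.1x1 ≥ 143.5   (oxygenate mass)
  113.3x1 + 67.8x2 + 91.4x3 + 64.8x4 ≥ 296.9   (octane-barrels)
  x1, x2, x3, x4 ≥ 0.
At the optimum only MTBE, FCC naphtha are positive (light naphtha, straight-run naphtha = 0). Binding constraints: oxygenate mass and octane-barrels.
Optimal quantities: MTBE = 1.28011 barrels, FCC naphtha = 1.66153 barrels.
Total cost: 145.53·1.28011 + 98.97·1.66153 = 350.7360.

$350.74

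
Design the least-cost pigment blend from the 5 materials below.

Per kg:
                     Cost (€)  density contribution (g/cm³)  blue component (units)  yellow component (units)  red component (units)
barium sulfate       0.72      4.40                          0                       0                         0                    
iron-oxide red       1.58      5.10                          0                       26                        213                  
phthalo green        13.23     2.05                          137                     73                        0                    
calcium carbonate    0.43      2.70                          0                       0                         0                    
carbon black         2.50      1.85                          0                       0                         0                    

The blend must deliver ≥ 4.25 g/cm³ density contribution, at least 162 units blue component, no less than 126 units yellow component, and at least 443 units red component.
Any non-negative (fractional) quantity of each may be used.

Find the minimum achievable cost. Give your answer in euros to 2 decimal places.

€18.93

Let x1 = kg of barium sulfate, x2 = kg of iron-oxide red, x3 = kg of phthalo green, x4 = kg of calcium carbonate, x5 = kg of carbon black.
min 0.72x1 + 1.58x2 + 13.23x3 + 0.43x4 + 2.5x5 s.t.:
  4.4x1 + 5.1x2 + 2.05x3 + 2.7x4 + 1.85x5 ≥ 4.25   (density contribution)
  137x3 ≥ 162   (blue component)
  26x2 + 73x3 ≥ 126   (yellow component)
  213x2 ≥ 443   (red component)
  x1, x2, x3, x4, x5 ≥ 0.
The minimum-cost mix takes nothing from barium sulfate, calcium carbonate, carbon black — only iron-oxide red, phthalo green. Binding constraints: blue component and red component.
Optimal quantities: iron-oxide red = 2.0798 kg, phthalo green = 1.1825 kg.
Cost = 1.58·2.0798 + 13.23·1.1825 = 18.9306.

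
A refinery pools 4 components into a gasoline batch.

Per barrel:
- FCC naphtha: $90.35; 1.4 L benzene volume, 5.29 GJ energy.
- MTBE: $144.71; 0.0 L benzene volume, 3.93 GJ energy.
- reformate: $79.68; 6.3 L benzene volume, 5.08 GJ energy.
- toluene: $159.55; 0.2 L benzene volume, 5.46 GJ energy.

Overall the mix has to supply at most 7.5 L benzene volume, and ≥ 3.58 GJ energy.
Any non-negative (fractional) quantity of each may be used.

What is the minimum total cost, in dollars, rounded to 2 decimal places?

$56.15

Let x1 = barrels of FCC naphtha, x2 = barrels of MTBE, x3 = barrels of reformate, x4 = barrels of toluene.
Minimize 90.35x1 + 144.71x2 + 79.68x3 + 159.55x4 s.t.:
  1.4x1 + 6.3x3 + 0.2x4 ≤ 7.5   (benzene volume)
  5.29x1 + 3.93x2 + 5.08x3 + 5.46x4 ≥ 3.58   (energy)
  x1, x2, x3, x4 ≥ 0.
The optimal basis is {reformate}; FCC naphtha, MTBE, toluene drop out. Binding constraint: energy.
Solving gives x3 = 0.7047.
Cost = 79.68·0.7047 = 56.1505.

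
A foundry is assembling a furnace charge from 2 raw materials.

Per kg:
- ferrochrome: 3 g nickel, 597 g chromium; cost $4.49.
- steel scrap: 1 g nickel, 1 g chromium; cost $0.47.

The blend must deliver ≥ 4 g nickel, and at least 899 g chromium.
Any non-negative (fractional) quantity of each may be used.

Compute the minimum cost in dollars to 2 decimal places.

This is a linear program. Let x1 = kg of ferrochrome, x2 = kg of steel scrap.
min 4.49x1 + 0.47x2 with:
  3x1 + 1x2 ≥ 4   (nickel)
  597x1 + 1x2 ≥ 899   (chromium)
  x1, x2 ≥ 0.
The minimum-cost mix takes nothing from steel scrap — only ferrochrome. There the chromium constraint is tight.
Optimal quantities: ferrochrome = 1.506 kg.
Total cost: 4.49·1.506 = 6.7619.

$6.76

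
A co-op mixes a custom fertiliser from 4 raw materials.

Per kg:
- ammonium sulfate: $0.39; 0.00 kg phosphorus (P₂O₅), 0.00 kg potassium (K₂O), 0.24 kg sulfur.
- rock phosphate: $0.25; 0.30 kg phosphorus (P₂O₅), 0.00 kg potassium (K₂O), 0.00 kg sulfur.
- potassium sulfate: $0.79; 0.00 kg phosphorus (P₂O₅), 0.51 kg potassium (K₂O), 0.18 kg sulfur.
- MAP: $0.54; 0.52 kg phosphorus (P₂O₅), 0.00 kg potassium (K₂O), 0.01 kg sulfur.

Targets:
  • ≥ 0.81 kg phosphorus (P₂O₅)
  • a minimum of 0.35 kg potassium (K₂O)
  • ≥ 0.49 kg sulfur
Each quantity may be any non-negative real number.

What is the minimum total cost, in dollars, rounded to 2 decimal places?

Let x1 = kg of ammonium sulfate, x2 = kg of rock phosphate, x3 = kg of potassium sulfate, x4 = kg of MAP.
Minimise 0.39x1 + 0.25x2 + 0.79x3 + 0.54x4 subject to:
  0.3x2 + 0.52x4 ≥ 0.81   (phosphorus (P₂O₅))
  0.51x3 ≥ 0.35   (potassium (K₂O))
  0.24x1 + 0.18x3 + 0.01x4 ≥ 0.49   (sulfur)
  x1, x2, x3, x4 ≥ 0.
The cheapest feasible vertex uses only ammonium sulfate, rock phosphate, potassium sulfate; MAP is not used. The phosphorus (P₂O₅), potassium (K₂O), sulfur requirements are met with equality.
Solving gives x1 = 1.527, x2 = 2.7, x3 = 0.6863.
Cost = 0.39·1.527 + 0.25·2.7 + 0.79·0.6863 = 1.8127.

$1.81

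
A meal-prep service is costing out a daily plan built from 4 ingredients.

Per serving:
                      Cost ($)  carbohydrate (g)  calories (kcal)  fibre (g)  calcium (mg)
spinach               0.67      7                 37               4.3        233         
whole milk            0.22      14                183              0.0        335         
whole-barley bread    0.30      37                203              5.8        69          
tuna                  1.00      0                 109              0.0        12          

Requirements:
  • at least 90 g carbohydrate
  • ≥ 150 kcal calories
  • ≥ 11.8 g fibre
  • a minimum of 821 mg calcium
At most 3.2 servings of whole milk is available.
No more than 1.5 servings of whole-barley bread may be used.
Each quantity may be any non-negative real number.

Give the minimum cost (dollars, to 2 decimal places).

Set it up as a linear program. Let x1 = servings of spinach, x2 = servings of whole milk, x3 = servings of whole-barley bread, x4 = servings of tuna.
min 0.67x1 + 0.22x2 + 0.3x3 + 1x4 with:
  7x1 + 14x2 + 37x3 ≥ 90   (carbohydrate)
  37x1 + 183x2 + 203x3 + 109x4 ≥ 150   (calories)
  4.3x1 + 5.8x3 ≥ 11.8   (fibre)
  233x1 + 335x2 + 69x3 + 12x4 ≥ 821   (calcium)
  x2 ≤ 3.2
  x3 ≤ 1.5
  x1, x2, x3, x4 ≥ 0.
The optimal basis is {spinach, whole milk, whole-barley bread}; tuna drops out. The carbohydrate, fibre, the whole-barley bread cap requirements are met with equality.
Optimal quantities: spinach = 0.7209 servings, whole milk = 2.104 servings, whole-barley bread = 1.5 servings.
Total cost: 0.67·0.7209 + 0.22·2.104 + 0.3·1.5 = 1.3959.

$1.40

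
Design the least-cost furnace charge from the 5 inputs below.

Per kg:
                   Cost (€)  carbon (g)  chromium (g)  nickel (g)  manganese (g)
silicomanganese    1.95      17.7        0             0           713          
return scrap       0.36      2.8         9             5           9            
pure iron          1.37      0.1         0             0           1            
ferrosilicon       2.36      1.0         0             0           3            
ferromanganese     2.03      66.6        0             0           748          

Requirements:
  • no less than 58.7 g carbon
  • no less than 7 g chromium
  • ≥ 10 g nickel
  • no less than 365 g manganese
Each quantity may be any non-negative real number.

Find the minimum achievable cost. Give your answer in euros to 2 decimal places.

Let x1 = kg of silicomanganese, x2 = kg of return scrap, x3 = kg of pure iron, x4 = kg of ferrosilicon, x5 = kg of ferromanganese.
Minimize 1.95x1 + 0.36x2 + 1.37x3 + 2.36x4 + 2.03x5 subject to:
  17.7x1 + 2.8x2 + 0.1x3 + 1x4 + 66.6x5 ≥ 58.7   (carbon)
  9x2 ≥ 7   (chromium)
  5x2 ≥ 10   (nickel)
  713x1 + 9x2 + 1x3 + 3x4 + 748x5 ≥ 365   (manganese)
  x1, x2, x3, x4, x5 ≥ 0.
The optimal basis is {return scrap, ferromanganese}; silicomanganese, pure iron, ferrosilicon drop out. The carbon and nickel requirements are met with equality.
Solving gives x2 = 2, x5 = 0.7973.
Total cost: 0.36·2 + 2.03·0.7973 = 2.3385.

€2.34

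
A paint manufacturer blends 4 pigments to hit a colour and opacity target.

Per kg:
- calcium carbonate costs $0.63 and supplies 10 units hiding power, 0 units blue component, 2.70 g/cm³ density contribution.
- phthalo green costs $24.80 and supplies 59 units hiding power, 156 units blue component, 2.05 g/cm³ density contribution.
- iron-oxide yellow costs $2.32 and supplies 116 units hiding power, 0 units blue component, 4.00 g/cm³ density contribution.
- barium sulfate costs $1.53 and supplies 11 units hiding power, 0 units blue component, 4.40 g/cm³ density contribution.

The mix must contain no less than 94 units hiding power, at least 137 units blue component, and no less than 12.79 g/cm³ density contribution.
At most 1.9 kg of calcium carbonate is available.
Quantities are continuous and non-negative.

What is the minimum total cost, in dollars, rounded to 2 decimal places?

$25.09

Treat it as an LP. Let x1 = kg of calcium carbonate, x2 = kg of phthalo green, x3 = kg of iron-oxide yellow, x4 = kg of barium sulfate.
min 0.63x1 + 24.8x2 + 2.32x3 + 1.53x4 subject to:
  10x1 + 59x2 + 116x3 + 11x4 ≥ 94   (hiding power)
  156x2 ≥ 137   (blue component)
  2.7x1 + 2.05x2 + 4x3 + 4.4x4 ≥ 12.79   (density contribution)
  x1 ≤ 1.9
  x1, x2, x3, x4 ≥ 0.
The optimal mix uses every input. Binding constraints: hiding power, blue component, density contribution, the calcium carbonate cap.
That vertex is x1 = 1.9, x2 = 0.8782, x3 = 0.08053, x4 = 1.259.
Total cost: 0.63·1.9 + 24.8·0.8782 + 2.32·0.08053 + 1.53·1.259 = 25.0895.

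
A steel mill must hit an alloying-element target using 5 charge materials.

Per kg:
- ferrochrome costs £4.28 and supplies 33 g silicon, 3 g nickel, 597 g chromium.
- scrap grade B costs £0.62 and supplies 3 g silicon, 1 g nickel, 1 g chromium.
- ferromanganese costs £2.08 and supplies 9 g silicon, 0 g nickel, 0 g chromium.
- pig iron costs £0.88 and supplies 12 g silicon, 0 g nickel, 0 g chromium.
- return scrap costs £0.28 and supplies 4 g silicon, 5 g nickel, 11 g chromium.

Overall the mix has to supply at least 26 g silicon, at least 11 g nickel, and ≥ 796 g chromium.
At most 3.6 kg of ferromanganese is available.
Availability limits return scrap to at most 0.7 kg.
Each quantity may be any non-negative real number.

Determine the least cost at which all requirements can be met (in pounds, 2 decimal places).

£8.03

Set it up as a linear program. Let x1 = kg of ferrochrome, x2 = kg of scrap grade B, x3 = kg of ferromanganese, x4 = kg of pig iron, x5 = kg of return scrap.
min 4.28x1 + 0.62x2 + 2.08x3 + 0.88x4 + 0.28x5 with:
  33x1 + 3x2 + 9x3 + 12x4 + 4x5 ≥ 26   (silicon)
  3x1 + 1x2 + 5x5 ≥ 11   (nickel)
  597x1 + 1x2 + 11x5 ≥ 796   (chromium)
  x3 ≤ 3.6
  x5 ≤ 0.7
  x1, x2, x3, x4, x5 ≥ 0.
At the optimum only ferrochrome, scrap grade B, return scrap are positive (ferromanganese, pig iron = 0). The nickel, chromium, the return scrap cap requirements are met with equality.
That vertex is x1 = 1.314, x2 = 3.557, x5 = 0.7.
Cost = 4.28·1.314 + 0.62·3.557 + 0.28·0.7 = 8.0253.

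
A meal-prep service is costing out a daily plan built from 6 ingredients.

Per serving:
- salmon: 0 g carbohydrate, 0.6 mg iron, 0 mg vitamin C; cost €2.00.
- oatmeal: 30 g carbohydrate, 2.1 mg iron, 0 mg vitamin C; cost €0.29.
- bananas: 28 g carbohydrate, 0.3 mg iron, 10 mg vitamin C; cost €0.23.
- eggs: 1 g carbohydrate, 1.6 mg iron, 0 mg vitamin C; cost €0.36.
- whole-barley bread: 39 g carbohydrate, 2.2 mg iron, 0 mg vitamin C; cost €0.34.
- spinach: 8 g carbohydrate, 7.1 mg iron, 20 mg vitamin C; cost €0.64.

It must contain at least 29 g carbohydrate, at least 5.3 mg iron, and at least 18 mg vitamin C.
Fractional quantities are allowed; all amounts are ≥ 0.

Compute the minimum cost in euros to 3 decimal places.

€0.615

Let x1 = servings of salmon, x2 = servings of oatmeal, x3 = servings of bananas, x4 = servings of eggs, x5 = servings of whole-barley bread, x6 = servings of spinach.
min 2x1 + 0.29x2 + 0.23x3 + 0.36x4 + 0.34x5 + 0.64x6 with:
  30x2 + 28x3 + 1x4 + 39x5 + 8x6 ≥ 29   (carbohydrate)
  0.6x1 + 2.1x2 + 0.3x3 + 1.6x4 + 2.2x5 + 7.1x6 ≥ 5.3   (iron)
  10x3 + 20x6 ≥ 18   (vitamin C)
  x1, x2, x3, x4, x5, x6 ≥ 0.
The optimal basis is {bananas, whole-barley bread, spinach}; salmon, oatmeal, eggs drop out. The carbohydrate, iron, vitamin C requirements are met with equality.
That vertex is x3 = 0.5039, x5 = 0.2489, x6 = 0.6481.
Objective = 0.23·0.5039 + 0.34·0.2489 + 0.64·0.6481 = 0.61531.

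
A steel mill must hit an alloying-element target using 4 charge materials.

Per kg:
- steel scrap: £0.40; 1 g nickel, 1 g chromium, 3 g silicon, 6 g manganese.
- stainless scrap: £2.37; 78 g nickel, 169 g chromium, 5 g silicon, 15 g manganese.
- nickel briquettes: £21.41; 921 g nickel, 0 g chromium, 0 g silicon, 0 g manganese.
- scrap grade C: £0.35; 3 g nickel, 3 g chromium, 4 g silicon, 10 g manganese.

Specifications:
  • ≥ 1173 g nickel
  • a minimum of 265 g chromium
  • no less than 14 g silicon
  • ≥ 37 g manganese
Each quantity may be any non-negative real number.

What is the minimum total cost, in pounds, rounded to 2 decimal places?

Let x1 = kg of steel scrap, x2 = kg of stainless scrap, x3 = kg of nickel briquettes, x4 = kg of scrap grade C.
min 0.4x1 + 2.37x2 + 21.41x3 + 0.35x4 with:
  1x1 + 78x2 + 921x3 + 3x4 ≥ 1173   (nickel)
  1x1 + 169x2 + 3x4 ≥ 265   (chromium)
  3x1 + 5x2 + 4x4 ≥ 14   (silicon)
  6x1 + 15x2 + 10x4 ≥ 37   (manganese)
  x1, x2, x3, x4 ≥ 0.
The cheapest feasible vertex uses only stainless scrap, nickel briquettes, scrap grade C; steel scrap is not used. Binding constraints: nickel, chromium, silicon.
Solving gives x2 = 1.54, x3 = 1.138, x4 = 1.575.
Total cost: 2.37·1.54 + 21.41·1.138 + 0.35·1.575 = 28.5656.

£28.57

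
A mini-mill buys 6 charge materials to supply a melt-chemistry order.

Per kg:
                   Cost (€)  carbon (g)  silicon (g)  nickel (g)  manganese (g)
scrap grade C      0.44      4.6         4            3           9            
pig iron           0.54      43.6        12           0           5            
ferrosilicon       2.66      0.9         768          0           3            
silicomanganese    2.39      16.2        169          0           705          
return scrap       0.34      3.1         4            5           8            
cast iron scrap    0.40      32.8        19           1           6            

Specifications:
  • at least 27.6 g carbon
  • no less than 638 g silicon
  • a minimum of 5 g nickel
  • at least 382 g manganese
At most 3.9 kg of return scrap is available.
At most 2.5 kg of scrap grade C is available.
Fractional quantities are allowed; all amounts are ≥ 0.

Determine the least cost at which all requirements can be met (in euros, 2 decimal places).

Let x1 = kg of scrap grade C, x2 = kg of pig iron, x3 = kg of ferrosilicon, x4 = kg of silicomanganese, x5 = kg of return scrap, x6 = kg of cast iron scrap.
Minimise 0.44x1 + 0.54x2 + 2.66x3 + 2.39x4 + 0.34x5 + 0.4x6 subject to:
  4.6x1 + 43.6x2 + 0.9x3 + 16.2x4 + 3.1x5 + 32.8x6 ≥ 27.6   (carbon)
  4x1 + 12x2 + 768x3 + 169x4 + 4x5 + 19x6 ≥ 638   (silicon)
  3x1 + 5x5 + 1x6 ≥ 5   (nickel)
  9x1 + 5x2 + 3x3 + 705x4 + 8x5 + 6x6 ≥ 382   (manganese)
  x5 ≤ 3.9
  x1 ≤ 2.5
  x1, x2, x3, x4, x5, x6 ≥ 0.
The optimal basis is {ferrosilicon, silicomanganese, return scrap, cast iron scrap}; scrap grade C, pig iron drop out. Binding constraints: carbon, silicon, nickel, manganese.
Optimal quantities: ferrosilicon = 0.6988 kg, silicomanganese = 0.5245 kg, return scrap = 0.9045 kg, cast iron scrap = 0.4777 kg.
Objective = 2.66·0.6988 + 2.39·0.5245 + 0.34·0.9045 + 0.4·0.4777 = 3.6110.

€3.61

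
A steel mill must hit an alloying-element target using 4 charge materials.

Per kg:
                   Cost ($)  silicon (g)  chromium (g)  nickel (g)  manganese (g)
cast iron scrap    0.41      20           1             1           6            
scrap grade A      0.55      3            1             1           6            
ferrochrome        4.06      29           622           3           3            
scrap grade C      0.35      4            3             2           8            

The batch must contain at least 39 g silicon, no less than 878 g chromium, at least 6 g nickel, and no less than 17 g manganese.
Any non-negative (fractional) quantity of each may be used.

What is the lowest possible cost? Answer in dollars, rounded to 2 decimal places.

$6.26

Let x1 = kg of cast iron scrap, x2 = kg of scrap grade A, x3 = kg of ferrochrome, x4 = kg of scrap grade C.
Minimise 0.41x1 + 0.55x2 + 4.06x3 + 0.35x4 subject to:
  20x1 + 3x2 + 29x3 + 4x4 ≥ 39   (silicon)
  1x1 + 1x2 + 622x3 + 3x4 ≥ 878   (chromium)
  1x1 + 1x2 + 3x3 + 2x4 ≥ 6   (nickel)
  6x1 + 6x2 + 3x3 + 8x4 ≥ 17   (manganese)
  x1, x2, x3, x4 ≥ 0.
At the optimum only ferrochrome, scrap grade C are positive (cast iron scrap, scrap grade A = 0). The chromium and manganese requirements are met with equality.
That vertex is x3 = 1.404, x4 = 1.599.
Total cost: 4.06·1.404 + 0.35·1.599 = 6.2599.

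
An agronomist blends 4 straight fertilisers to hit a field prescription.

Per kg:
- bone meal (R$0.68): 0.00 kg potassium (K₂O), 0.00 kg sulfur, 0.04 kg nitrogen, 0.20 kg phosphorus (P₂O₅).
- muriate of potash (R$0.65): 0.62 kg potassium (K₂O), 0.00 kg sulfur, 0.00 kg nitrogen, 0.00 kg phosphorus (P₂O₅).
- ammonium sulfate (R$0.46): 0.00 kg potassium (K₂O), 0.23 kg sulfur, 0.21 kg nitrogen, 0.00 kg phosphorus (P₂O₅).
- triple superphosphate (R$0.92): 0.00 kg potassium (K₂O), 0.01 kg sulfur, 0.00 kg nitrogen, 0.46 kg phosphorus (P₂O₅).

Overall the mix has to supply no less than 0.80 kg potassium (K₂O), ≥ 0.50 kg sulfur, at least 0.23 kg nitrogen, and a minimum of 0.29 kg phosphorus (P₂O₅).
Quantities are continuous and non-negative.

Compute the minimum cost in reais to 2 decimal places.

R$2.41

This is a linear program. Let x1 = kg of bone meal, x2 = kg of muriate of potash, x3 = kg of ammonium sulfate, x4 = kg of triple superphosphate.
Minimise 0.68x1 + 0.65x2 + 0.46x3 + 0.92x4 subject to:
  0.62x2 ≥ 0.8   (potassium (K₂O))
  0.23x3 + 0.01x4 ≥ 0.5   (sulfur)
  0.04x1 + 0.21x3 ≥ 0.23   (nitrogen)
  0.2x1 + 0.46x4 ≥ 0.29   (phosphorus (P₂O₅))
  x1, x2, x3, x4 ≥ 0.
The cheapest feasible vertex uses only muriate of potash, ammonium sulfate, triple superphosphate; bone meal is not used. Binding constraints: potassium (K₂O), sulfur, phosphorus (P₂O₅).
That vertex is x2 = 1.29, x3 = 2.147, x4 = 0.6304.
Hence cost = 0.65·1.29 + 0.46·2.147 + 0.92·0.6304 = R$2.4061.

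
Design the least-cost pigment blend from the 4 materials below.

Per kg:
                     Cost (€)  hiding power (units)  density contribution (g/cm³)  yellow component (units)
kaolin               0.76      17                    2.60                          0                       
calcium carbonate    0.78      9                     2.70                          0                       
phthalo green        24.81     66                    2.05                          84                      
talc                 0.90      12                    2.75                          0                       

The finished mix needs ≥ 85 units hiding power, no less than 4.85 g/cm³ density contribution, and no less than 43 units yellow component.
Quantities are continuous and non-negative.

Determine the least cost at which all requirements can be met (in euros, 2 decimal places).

Let x1 = kg of kaolin, x2 = kg of calcium carbonate, x3 = kg of phthalo green, x4 = kg of talc.
Minimize 0.76x1 + 0.78x2 + 24.81x3 + 0.9x4 s.t.:
  17x1 + 9x2 + 66x3 + 12x4 ≥ 85   (hiding power)
  2.6x1 + 2.7x2 + 2.05x3 + 2.75x4 ≥ 4.85   (density contribution)
  84x3 ≥ 43   (yellow component)
  x1, x2, x3, x4 ≥ 0.
The minimum-cost mix takes nothing from calcium carbonate, talc — only kaolin, phthalo green. Binding constraints: hiding power and yellow component.
Optimal quantities: kaolin = 3.013 kg, phthalo green = 0.5119 kg.
Cost = 0.76·3.013 + 24.81·0.5119 = 14.9901.

€14.99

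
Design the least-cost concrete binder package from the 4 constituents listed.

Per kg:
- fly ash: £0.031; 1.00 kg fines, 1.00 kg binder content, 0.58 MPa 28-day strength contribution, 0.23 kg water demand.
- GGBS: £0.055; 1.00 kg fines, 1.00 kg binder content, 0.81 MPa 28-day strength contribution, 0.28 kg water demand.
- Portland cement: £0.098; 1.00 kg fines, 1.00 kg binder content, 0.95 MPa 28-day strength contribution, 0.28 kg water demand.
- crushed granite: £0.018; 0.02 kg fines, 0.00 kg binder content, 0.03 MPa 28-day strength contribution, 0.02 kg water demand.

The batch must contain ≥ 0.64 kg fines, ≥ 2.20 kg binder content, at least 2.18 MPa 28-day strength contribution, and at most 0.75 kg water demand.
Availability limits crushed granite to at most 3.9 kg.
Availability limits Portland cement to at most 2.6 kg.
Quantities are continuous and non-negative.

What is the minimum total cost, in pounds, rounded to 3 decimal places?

£0.151

Let x1 = kg of fly ash, x2 = kg of GGBS, x3 = kg of Portland cement, x4 = kg of crushed granite.
Minimise 0.031x1 + 0.055x2 + 0.098x3 + 0.018x4 with:
  1x1 + 1x2 + 1x3 + 0.02x4 ≥ 0.64   (fines)
  1x1 + 1x2 + 1x3 ≥ 2.2   (binder content)
  0.58x1 + 0.81x2 + 0.95x3 + 0.03x4 ≥ 2.18   (28-day strength contribution)
  0.23x1 + 0.28x2 + 0.28x3 + 0.02x4 ≤ 0.75   (water demand)
  x4 ≤ 3.9
  x3 ≤ 2.6
  x1, x2, x3, x4 ≥ 0.
The cheapest feasible vertex uses only GGBS, Portland cement; fly ash, crushed granite are not used. There the 28-day strength contribution and water demand constraints are tight.
So GGBS = 2.605 kg, Portland cement = 0.07398 kg.
Hence cost = 0.055·2.605 + 0.098·0.07398 = £0.15053.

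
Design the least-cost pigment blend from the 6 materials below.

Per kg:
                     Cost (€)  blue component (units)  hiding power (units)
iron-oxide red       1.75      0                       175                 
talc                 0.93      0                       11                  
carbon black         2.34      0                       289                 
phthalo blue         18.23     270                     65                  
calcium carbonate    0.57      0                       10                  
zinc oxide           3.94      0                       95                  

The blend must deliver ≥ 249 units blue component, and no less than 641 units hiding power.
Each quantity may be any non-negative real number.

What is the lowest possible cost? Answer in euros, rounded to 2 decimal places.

This is a linear program. Let x1 = kg of iron-oxide red, x2 = kg of talc, x3 = kg of carbon black, x4 = kg of phthalo blue, x5 = kg of calcium carbonate, x6 = kg of zinc oxide.
min 1.75x1 + 0.93x2 + 2.34x3 + 18.23x4 + 0.57x5 + 3.94x6 s.t.:
  270x4 ≥ 249   (blue component)
  175x1 + 11x2 + 289x3 + 65x4 + 10x5 + 95x6 ≥ 641   (hiding power)
  x1, x2, x3, x4, x5, x6 ≥ 0.
The minimum-cost mix takes nothing from iron-oxide red, talc, calcium carbonate, zinc oxide — only carbon black, phthalo blue. Binding constraints: blue component and hiding power.
So carbon black = 2.011 kg, phthalo blue = 0.9222 kg.
Cost = 2.34·2.011 + 18.23·0.9222 = 21.5174.

€21.52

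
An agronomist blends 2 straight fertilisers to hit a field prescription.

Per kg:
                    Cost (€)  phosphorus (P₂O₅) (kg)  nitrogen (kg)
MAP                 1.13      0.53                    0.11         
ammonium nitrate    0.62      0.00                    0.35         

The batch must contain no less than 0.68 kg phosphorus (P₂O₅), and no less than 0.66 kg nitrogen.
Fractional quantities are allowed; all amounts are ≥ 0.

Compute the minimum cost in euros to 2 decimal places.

€2.37

Set it up as a linear program. Let x1 = kg of MAP, x2 = kg of ammonium nitrate.
min 1.13x1 + 0.62x2 subject to:
  0.53x1 ≥ 0.68   (phosphorus (P₂O₅))
  0.11x1 + 0.35x2 ≥ 0.66   (nitrogen)
  x1, x2 ≥ 0.
Both inputs are positive at the optimum. Binding constraints: phosphorus (P₂O₅) and nitrogen.
Optimal quantities: MAP = 1.283 kg, ammonium nitrate = 1.482 kg.
Hence cost = 1.13·1.283 + 0.62·1.482 = €2.3686.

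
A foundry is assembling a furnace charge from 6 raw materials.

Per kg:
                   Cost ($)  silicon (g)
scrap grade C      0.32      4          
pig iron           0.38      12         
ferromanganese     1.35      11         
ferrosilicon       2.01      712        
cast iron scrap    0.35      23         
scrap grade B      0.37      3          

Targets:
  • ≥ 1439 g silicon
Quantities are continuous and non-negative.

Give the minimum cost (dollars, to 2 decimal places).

$4.06

Let x1 = kg of scrap grade C, x2 = kg of pig iron, x3 = kg of ferromanganese, x4 = kg of ferrosilicon, x5 = kg of cast iron scrap, x6 = kg of scrap grade B.
Minimize 0.32x1 + 0.38x2 + 1.35x3 + 2.01x4 + 0.35x5 + 0.37x6 with:
  4x1 + 12x2 + 11x3 + 712x4 + 23x5 + 3x6 ≥ 1439   (silicon)
  x1, x2, x3, x4, x5, x6 ≥ 0.
The cheapest feasible vertex uses only ferrosilicon; scrap grade C, pig iron, ferromanganese, cast iron scrap, scrap grade B are not used. Binding constraint: silicon.
So ferrosilicon = 2.021 kg.
Hence cost = 2.01·2.021 = $4.0622.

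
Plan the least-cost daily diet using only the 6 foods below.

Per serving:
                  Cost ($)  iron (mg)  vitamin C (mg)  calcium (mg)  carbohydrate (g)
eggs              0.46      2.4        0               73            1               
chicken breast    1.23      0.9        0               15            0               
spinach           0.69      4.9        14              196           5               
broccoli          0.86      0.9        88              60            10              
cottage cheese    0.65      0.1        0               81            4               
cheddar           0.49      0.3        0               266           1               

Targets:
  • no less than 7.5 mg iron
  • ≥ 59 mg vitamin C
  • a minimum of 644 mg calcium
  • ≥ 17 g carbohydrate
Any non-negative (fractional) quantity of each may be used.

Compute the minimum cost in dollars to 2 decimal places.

$2.31

Let x1 = servings of eggs, x2 = servings of chicken breast, x3 = servings of spinach, x4 = servings of broccoli, x5 = servings of cottage cheese, x6 = servings of cheddar.
min 0.46x1 + 1.23x2 + 0.69x3 + 0.86x4 + 0.65x5 + 0.49x6 s.t.:
  2.4x1 + 0.9x2 + 4.9x3 + 0.9x4 + 0.1x5 + 0.3x6 ≥ 7.5   (iron)
  14x3 + 88x4 ≥ 59   (vitamin C)
  73x1 + 15x2 + 196x3 + 60x4 + 81x5 + 266x6 ≥ 644   (calcium)
  1x1 + 5x3 + 10x4 + 4x5 + 1x6 ≥ 17   (carbohydrate)
  x1, x2, x3, x4, x5, x6 ≥ 0.
The optimal basis is {spinach, broccoli, cheddar}; eggs, chicken breast, cottage cheese drop out. There the iron, calcium, carbohydrate constraints are tight.
So spinach = 1.282 servings, broccoli = 0.9325 servings, cheddar = 1.266 servings.
Cost = 0.69·1.282 + 0.86·0.9325 + 0.49·1.266 = 2.3069.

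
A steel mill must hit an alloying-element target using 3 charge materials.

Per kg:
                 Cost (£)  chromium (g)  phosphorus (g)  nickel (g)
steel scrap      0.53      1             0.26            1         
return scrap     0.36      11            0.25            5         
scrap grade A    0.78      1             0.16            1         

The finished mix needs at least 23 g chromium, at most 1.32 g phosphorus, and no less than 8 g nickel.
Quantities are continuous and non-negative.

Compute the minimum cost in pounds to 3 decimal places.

Treat it as an LP. Let x1 = kg of steel scrap, x2 = kg of return scrap, x3 = kg of scrap grade A.
min 0.53x1 + 0.36x2 + 0.78x3 s.t.:
  1x1 + 11x2 + 1x3 ≥ 23   (chromium)
  0.26x1 + 0.25x2 + 0.16x3 ≤ 1.32   (phosphorus)
  1x1 + 5x2 + 1x3 ≥ 8   (nickel)
  x1, x2, x3 ≥ 0.
The cheapest feasible vertex uses only return scrap; steel scrap, scrap grade A are not used. There the chromium constraint is tight.
Optimal quantities: return scrap = 2.091 kg.
Hence cost = 0.36·2.091 = £0.75276.

£0.753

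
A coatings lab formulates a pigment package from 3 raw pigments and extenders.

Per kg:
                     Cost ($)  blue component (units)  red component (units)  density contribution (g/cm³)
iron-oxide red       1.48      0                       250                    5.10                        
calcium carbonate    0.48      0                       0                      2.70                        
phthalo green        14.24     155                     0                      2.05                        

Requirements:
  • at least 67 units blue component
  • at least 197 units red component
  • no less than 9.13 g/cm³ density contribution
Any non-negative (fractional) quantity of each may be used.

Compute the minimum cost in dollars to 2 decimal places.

$8.07

Treat it as an LP. Let x1 = kg of iron-oxide red, x2 = kg of calcium carbonate, x3 = kg of phthalo green.
min 1.48x1 + 0.48x2 + 14.24x3 with:
  155x3 ≥ 67   (blue component)
  250x1 ≥ 197   (red component)
  5.1x1 + 2.7x2 + 2.05x3 ≥ 9.13   (density contribution)
  x1, x2, x3 ≥ 0.
The optimal mix uses every input. The blue component, red component, density contribution requirements are met with equality.
Optimal quantities: iron-oxide red = 0.788 kg, calcium carbonate = 1.565 kg, phthalo green = 0.4323 kg.
Hence cost = 1.48·0.788 + 0.48·1.565 + 14.24·0.4323 = $8.0734.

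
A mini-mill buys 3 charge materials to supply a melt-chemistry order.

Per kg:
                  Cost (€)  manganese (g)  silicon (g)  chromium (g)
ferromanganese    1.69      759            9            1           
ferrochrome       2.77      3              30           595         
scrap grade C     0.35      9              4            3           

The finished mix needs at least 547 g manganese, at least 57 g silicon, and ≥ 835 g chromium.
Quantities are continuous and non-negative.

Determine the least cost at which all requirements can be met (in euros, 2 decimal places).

Let x1 = kg of ferromanganese, x2 = kg of ferrochrome, x3 = kg of scrap grade C.
min 1.69x1 + 2.77x2 + 0.35x3 s.t.:
  759x1 + 3x2 + 9x3 ≥ 547   (manganese)
  9x1 + 30x2 + 4x3 ≥ 57   (silicon)
  1x1 + 595x2 + 3x3 ≥ 835   (chromium)
  x1, x2, x3 ≥ 0.
All 3 inputs are positive at the optimum. There the manganese, silicon, chromium constraints are tight.
So ferromanganese = 0.6883 kg, ferrochrome = 1.391 kg, scrap grade C = 2.271 kg.
Cost = 1.69·0.6883 + 2.77·1.391 + 0.35·2.271 = 5.8111.

€5.81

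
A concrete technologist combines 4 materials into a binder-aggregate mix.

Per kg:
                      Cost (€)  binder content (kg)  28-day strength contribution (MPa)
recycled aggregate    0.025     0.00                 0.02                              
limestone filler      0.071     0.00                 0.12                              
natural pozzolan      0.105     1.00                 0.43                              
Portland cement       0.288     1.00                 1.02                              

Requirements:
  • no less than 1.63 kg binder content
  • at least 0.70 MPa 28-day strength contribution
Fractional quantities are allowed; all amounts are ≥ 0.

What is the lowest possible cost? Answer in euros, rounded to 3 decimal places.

€0.171

Treat it as an LP. Let x1 = kg of recycled aggregate, x2 = kg of limestone filler, x3 = kg of natural pozzolan, x4 = kg of Portland cement.
Minimise 0.025x1 + 0.071x2 + 0.105x3 + 0.288x4 subject to:
  1x3 + 1x4 ≥ 1.63   (binder content)
  0.02x1 + 0.12x2 + 0.43x3 + 1.02x4 ≥ 0.7   (28-day strength contribution)
  x1, x2, x3, x4 ≥ 0.
The optimal basis is {natural pozzolan}; recycled aggregate, limestone filler, Portland cement drop out. The binder content requirement is met with equality.
Solving gives x3 = 1.63.
Objective = 0.105·1.63 = 0.17115.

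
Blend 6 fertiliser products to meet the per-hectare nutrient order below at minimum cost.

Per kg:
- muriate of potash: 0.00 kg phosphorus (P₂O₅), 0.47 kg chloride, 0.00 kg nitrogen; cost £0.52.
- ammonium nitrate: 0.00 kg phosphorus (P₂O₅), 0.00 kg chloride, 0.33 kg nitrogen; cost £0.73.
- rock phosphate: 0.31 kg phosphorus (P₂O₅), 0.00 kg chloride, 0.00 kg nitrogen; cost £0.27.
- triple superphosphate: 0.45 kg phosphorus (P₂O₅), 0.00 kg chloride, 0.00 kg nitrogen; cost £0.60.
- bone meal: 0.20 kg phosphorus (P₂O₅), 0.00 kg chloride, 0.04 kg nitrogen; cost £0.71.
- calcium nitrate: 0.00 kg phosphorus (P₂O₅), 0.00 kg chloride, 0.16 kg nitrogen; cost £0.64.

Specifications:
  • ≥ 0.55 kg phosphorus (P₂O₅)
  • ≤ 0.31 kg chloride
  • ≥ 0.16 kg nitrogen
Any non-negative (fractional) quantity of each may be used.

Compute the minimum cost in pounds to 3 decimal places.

£0.833

Set it up as a linear program. Let x1 = kg of muriate of potash, x2 = kg of ammonium nitrate, x3 = kg of rock phosphate, x4 = kg of triple superphosphate, x5 = kg of bone meal, x6 = kg of calcium nitrate.
Minimise 0.52x1 + 0.73x2 + 0.27x3 + 0.6x4 + 0.71x5 + 0.64x6 with:
  0.31x3 + 0.45x4 + 0.2x5 ≥ 0.55   (phosphorus (P₂O₅))
  0.47x1 ≤ 0.31   (chloride)
  0.33x2 + 0.04x5 + 0.16x6 ≥ 0.16   (nitrogen)
  x1, x2, x3, x4, x5, x6 ≥ 0.
The cheapest feasible vertex uses only ammonium nitrate, rock phosphate; muriate of potash, triple superphosphate, bone meal, calcium nitrate are not used. Binding constraints: phosphorus (P₂O₅) and nitrogen.
So ammonium nitrate = 0.4848 kg, rock phosphate = 1.774 kg.
Total cost: 0.73·0.4848 + 0.27·1.774 = 0.83288.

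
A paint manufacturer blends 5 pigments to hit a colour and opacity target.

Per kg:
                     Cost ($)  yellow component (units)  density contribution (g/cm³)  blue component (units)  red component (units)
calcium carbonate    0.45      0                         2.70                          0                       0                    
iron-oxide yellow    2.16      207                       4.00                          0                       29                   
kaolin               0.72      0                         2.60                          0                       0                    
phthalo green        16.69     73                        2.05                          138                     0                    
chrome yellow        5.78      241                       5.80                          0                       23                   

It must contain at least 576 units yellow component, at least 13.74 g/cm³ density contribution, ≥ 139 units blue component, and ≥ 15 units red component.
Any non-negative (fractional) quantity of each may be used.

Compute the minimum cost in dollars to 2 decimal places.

$22.38

Let x1 = kg of calcium carbonate, x2 = kg of iron-oxide yellow, x3 = kg of kaolin, x4 = kg of phthalo green, x5 = kg of chrome yellow.
Minimize 0.45x1 + 2.16x2 + 0.72x3 + 16.69x4 + 5.78x5 s.t.:
  207x2 + 73x4 + 241x5 ≥ 576   (yellow component)
  2.7x1 + 4x2 + 2.6x3 + 2.05x4 + 5.8x5 ≥ 13.74   (density contribution)
  138x4 ≥ 139   (blue component)
  29x2 + 23x5 ≥ 15   (red component)
  x1, x2, x3, x4, x5 ≥ 0.
The optimal basis is {calcium carbonate, iron-oxide yellow, phthalo green}; kaolin, chrome yellow drop out. Binding constraints: yellow component, density contribution, blue component.
That vertex is x1 = 0.728, x2 = 2.427, x4 = 1.007.
Total cost: 0.45·0.728 + 2.16·2.427 + 16.69·1.007 = 22.3768.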